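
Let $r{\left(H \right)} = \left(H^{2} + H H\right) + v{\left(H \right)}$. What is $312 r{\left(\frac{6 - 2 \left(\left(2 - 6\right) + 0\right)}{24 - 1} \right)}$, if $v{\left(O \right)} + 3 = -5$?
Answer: $- \frac{1198080}{529} \approx -2264.8$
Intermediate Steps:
$v{\left(O \right)} = -8$ ($v{\left(O \right)} = -3 - 5 = -8$)
$r{\left(H \right)} = -8 + 2 H^{2}$ ($r{\left(H \right)} = \left(H^{2} + H H\right) - 8 = \left(H^{2} + H^{2}\right) - 8 = 2 H^{2} - 8 = -8 + 2 H^{2}$)
$312 r{\left(\frac{6 - 2 \left(\left(2 - 6\right) + 0\right)}{24 - 1} \right)} = 312 \left(-8 + 2 \left(\frac{6 - 2 \left(\left(2 - 6\right) + 0\right)}{24 - 1}\right)^{2}\right) = 312 \left(-8 + 2 \left(\frac{6 - 2 \left(\left(2 - 6\right) + 0\right)}{23}\right)^{2}\right) = 312 \left(-8 + 2 \left(\left(6 - 2 \left(-4 + 0\right)\right) \frac{1}{23}\right)^{2}\right) = 312 \left(-8 + 2 \left(\left(6 - -8\right) \frac{1}{23}\right)^{2}\right) = 312 \left(-8 + 2 \left(\left(6 + 8\right) \frac{1}{23}\right)^{2}\right) = 312 \left(-8 + 2 \left(14 \cdot \frac{1}{23}\right)^{2}\right) = 312 \left(-8 + 2 \left(\frac{14}{23}\right)^{2}\right) = 312 \left(-8 + 2 \cdot \frac{196}{529}\right) = 312 \left(-8 + \frac{392}{529}\right) = 312 \left(- \frac{3840}{529}\right) = - \frac{1198080}{529}$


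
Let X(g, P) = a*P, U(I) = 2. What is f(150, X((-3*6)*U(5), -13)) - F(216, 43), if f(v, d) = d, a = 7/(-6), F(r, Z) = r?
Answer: -1205/6 ≈ -200.83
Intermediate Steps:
a = -7/6 (a = 7*(-1/6) = -7/6 ≈ -1.1667)
X(g, P) = -7*P/6
f(150, X((-3*6)*U(5), -13)) - F(216, 43) = -7/6*(-13) - 1*216 = 91/6 - 216 = -1205/6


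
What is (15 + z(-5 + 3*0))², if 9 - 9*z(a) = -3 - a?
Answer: 20164/81 ≈ 248.94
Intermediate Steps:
z(a) = 4/3 + a/9 (z(a) = 1 - (-3 - a)/9 = 1 + (⅓ + a/9) = 4/3 + a/9)
(15 + z(-5 + 3*0))² = (15 + (4/3 + (-5 + 3*0)/9))² = (15 + (4/3 + (-5 + 0)/9))² = (15 + (4/3 + (⅑)*(-5)))² = (15 + (4/3 - 5/9))² = (15 + 7/9)² = (142/9)² = 20164/81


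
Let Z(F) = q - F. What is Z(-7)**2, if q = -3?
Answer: 16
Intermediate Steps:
Z(F) = -3 - F
Z(-7)**2 = (-3 - 1*(-7))**2 = (-3 + 7)**2 = 4**2 = 16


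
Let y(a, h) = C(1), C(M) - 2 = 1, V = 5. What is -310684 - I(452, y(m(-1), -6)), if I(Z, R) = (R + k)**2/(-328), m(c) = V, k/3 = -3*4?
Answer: -101903263/328 ≈ -3.1068e+5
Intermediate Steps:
k = -36 (k = 3*(-3*4) = 3*(-12) = -36)
m(c) = 5
C(M) = 3 (C(M) = 2 + 1 = 3)
y(a, h) = 3
I(Z, R) = -(-36 + R)**2/328 (I(Z, R) = (R - 36)**2/(-328) = (-36 + R)**2*(-1/328) = -(-36 + R)**2/328)
-310684 - I(452, y(m(-1), -6)) = -310684 - (-1)*(-36 + 3)**2/328 = -310684 - (-1)*(-33)**2/328 = -310684 - (-1)*1089/328 = -310684 - 1*(-1089/328) = -310684 + 1089/328 = -101903263/328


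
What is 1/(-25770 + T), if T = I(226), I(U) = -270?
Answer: -1/26040 ≈ -3.8402e-5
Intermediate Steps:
T = -270
1/(-25770 + T) = 1/(-25770 - 270) = 1/(-26040) = -1/26040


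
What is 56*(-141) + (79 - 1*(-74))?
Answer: -7743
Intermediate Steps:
56*(-141) + (79 - 1*(-74)) = -7896 + (79 + 74) = -7896 + 153 = -7743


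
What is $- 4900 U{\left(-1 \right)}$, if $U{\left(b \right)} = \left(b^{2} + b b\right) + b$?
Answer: $-4900$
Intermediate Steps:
$U{\left(b \right)} = b + 2 b^{2}$ ($U{\left(b \right)} = \left(b^{2} + b^{2}\right) + b = 2 b^{2} + b = b + 2 b^{2}$)
$- 4900 U{\left(-1 \right)} = - 4900 \left(- (1 + 2 \left(-1\right))\right) = - 4900 \left(- (1 - 2)\right) = - 4900 \left(\left(-1\right) \left(-1\right)\right) = \left(-4900\right) 1 = -4900$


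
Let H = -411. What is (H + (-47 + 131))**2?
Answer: 106929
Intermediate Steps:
(H + (-47 + 131))**2 = (-411 + (-47 + 131))**2 = (-411 + 84)**2 = (-327)**2 = 106929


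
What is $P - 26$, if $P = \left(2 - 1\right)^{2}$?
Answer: $-25$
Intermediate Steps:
$P = 1$ ($P = 1^{2} = 1$)
$P - 26 = 1 - 26 = -25$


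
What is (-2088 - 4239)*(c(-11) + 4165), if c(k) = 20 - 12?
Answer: -26402571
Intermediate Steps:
c(k) = 8
(-2088 - 4239)*(c(-11) + 4165) = (-2088 - 4239)*(8 + 4165) = -6327*4173 = -26402571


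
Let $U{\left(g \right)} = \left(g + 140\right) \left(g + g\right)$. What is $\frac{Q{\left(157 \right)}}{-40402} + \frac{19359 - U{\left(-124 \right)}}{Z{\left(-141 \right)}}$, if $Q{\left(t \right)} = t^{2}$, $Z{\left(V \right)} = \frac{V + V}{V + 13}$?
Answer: $\frac{60313801547}{5696682} \approx 10588.0$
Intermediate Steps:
$Z{\left(V \right)} = \frac{2 V}{13 + V}$
$U{\left(g \right)} = 2 g \left(140 + g\right)$ ($U{\left(g \right)} = \left(140 + g\right) 2 g = 2 g \left(140 + g\right)$)
$\frac{Q{\left(157 \right)}}{-40402} + \frac{19359 - U{\left(-124 \right)}}{Z{\left(-141 \right)}} = \frac{157^{2}}{-40402} + \frac{19359 - 2 \left(-124\right) \left(140 - 124\right)}{2 \left(-141\right) \frac{1}{13 - 141}} = 24649 \left(- \frac{1}{40402}\right) + \frac{19359 - 2 \left(-124\right) 16}{2 \left(-141\right) \frac{1}{-128}} = - \frac{24649}{40402} + \frac{19359 - -3968}{2 \left(-141\right) \left(- \frac{1}{128}\right)} = - \frac{24649}{40402} + \frac{19359 + 3968}{\frac{141}{64}} = - \frac{24649}{40402} + 23327 \cdot \frac{64}{141} = - \frac{24649}{40402} + \frac{1492928}{141} = \frac{60313801547}{5696682}$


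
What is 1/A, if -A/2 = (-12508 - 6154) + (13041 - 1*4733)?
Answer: 1/20708 ≈ 4.8291e-5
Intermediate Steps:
A = 20708 (A = -2*((-12508 - 6154) + (13041 - 1*4733)) = -2*(-18662 + (13041 - 4733)) = -2*(-18662 + 8308) = -2*(-10354) = 20708)
1/A = 1/20708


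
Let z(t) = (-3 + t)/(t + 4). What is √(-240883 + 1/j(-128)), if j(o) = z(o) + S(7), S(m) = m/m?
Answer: I*√15663385455/255 ≈ 490.8*I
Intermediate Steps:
z(t) = (-3 + t)/(4 + t)
S(m) = 1
j(o) = 1 + (-3 + o)/(4 + o) (j(o) = (-3 + o)/(4 + o) + 1 = 1 + (-3 + o)/(4 + o))
√(-240883 + 1/j(-128)) = √(-240883 + 1/((1 + 2*(-128))/(4 - 128))) = √(-240883 + 1/((1 - 256)/(-124))) = √(-240883 + 1/(-1/124*(-255))) = √(-240883 + 1/(255/124)) = √(-240883 + 124/255) = √(-61425041/255) = I*√15663385455/255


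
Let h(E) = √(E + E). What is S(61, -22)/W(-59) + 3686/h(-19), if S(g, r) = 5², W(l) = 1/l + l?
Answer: -1475/3482 - 97*I*√38 ≈ -0.42361 - 597.95*I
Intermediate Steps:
W(l) = l + 1/l
h(E) = √2*√E (h(E) = √(2*E) = √2*√E)
S(g, r) = 25
S(61, -22)/W(-59) + 3686/h(-19) = 25/(-59 + 1/(-59)) + 3686/((√2*√(-19))) = 25/(-59 - 1/59) + 3686/((√2*(I*√19))) = 25/(-3482/59) + 3686/((I*√38)) = 25*(-59/3482) + 3686*(-I*√38/38) = -1475/3482 - 97*I*√38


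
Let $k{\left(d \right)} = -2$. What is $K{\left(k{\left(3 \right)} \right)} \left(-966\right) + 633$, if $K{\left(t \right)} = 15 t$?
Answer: $29613$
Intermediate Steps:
$K{\left(k{\left(3 \right)} \right)} \left(-966\right) + 633 = 15 \left(-2\right) \left(-966\right) + 633 = \left(-30\right) \left(-966\right) + 633 = 28980 + 633 = 29613$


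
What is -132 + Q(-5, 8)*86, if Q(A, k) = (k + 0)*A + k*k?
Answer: 1932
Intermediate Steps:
Q(A, k) = k² + A*k (Q(A, k) = k*A + k² = A*k + k² = k² + A*k)
-132 + Q(-5, 8)*86 = -132 + (8*(-5 + 8))*86 = -132 + (8*3)*86 = -132 + 24*86 = -132 + 2064 = 1932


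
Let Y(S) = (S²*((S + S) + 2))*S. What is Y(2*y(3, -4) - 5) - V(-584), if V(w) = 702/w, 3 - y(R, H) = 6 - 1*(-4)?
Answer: 72102159/292 ≈ 2.4693e+5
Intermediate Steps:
y(R, H) = -7 (y(R, H) = 3 - (6 - 1*(-4)) = 3 - (6 + 4) = 3 - 1*10 = 3 - 10 = -7)
Y(S) = S³*(2 + 2*S) (Y(S) = (S²*(2*S + 2))*S = (S²*(2 + 2*S))*S = S³*(2 + 2*S))
Y(2*y(3, -4) - 5) - V(-584) = 2*(2*(-7) - 5)³*(1 + (2*(-7) - 5)) - 702/(-584) = 2*(-14 - 5)³*(1 + (-14 - 5)) - 702*(-1)/584 = 2*(-19)³*(1 - 19) - 1*(-351/292) = 2*(-6859)*(-18) + 351/292 = 246924 + 351/292 = 72102159/292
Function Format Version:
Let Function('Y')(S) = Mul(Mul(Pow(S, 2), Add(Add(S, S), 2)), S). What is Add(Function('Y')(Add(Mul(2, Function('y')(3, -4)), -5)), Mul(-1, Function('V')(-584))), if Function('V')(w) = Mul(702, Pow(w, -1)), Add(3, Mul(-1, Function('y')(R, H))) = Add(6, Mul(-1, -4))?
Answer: Rational(72102159, 292) ≈ 2.4693e+5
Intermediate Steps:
Function('y')(R, H) = -7 (Function('y')(R, H) = Add(3, Mul(-1, Add(6, Mul(-1, -4)))) = Add(3, Mul(-1, Add(6, 4))) = Add(3, Mul(-1, 10)) = Add(3, -10) = -7)
Function('Y')(S) = Mul(Pow(S, 3), Add(2, Mul(2, S))) (Function('Y')(S) = Mul(Mul(Pow(S, 2), Add(Mul(2, S), 2)), S) = Mul(Mul(Pow(S, 2), Add(2, Mul(2, S))), S) = Mul(Pow(S, 3), Add(2, Mul(2, S))))
Add(Function('Y')(Add(Mul(2, Function('y')(3, -4)), -5)), Mul(-1, Function('V')(-584))) = Add(Mul(2, Pow(Add(Mul(2, -7), -5), 3), Add(1, Add(Mul(2, -7), -5))), Mul(-1, Mul(702, Pow(-584, -1)))) = Add(Mul(2, Pow(Add(-14, -5), 3), Add(1, Add(-14, -5))), Mul(-1, Mul(702, Rational(-1, 584)))) = Add(Mul(2, Pow(-19, 3), Add(1, -19)), Mul(-1, Rational(-351, 292))) = Add(Mul(2, -6859, -18), Rational(351, 292)) = Add(246924, Rational(351, 292)) = Rational(72102159, 292)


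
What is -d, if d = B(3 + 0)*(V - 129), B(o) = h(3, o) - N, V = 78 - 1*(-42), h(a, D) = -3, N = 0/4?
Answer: -27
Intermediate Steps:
N = 0 (N = 0*(¼) = 0)
V = 120 (V = 78 + 42 = 120)
B(o) = -3 (B(o) = -3 - 1*0 = -3 + 0 = -3)
d = 27 (d = -3*(120 - 129) = -3*(-9) = 27)
-d = -1*27 = -27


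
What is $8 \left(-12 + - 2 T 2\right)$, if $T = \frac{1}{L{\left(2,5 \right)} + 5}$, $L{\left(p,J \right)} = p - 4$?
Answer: $- \frac{320}{3} \approx -106.67$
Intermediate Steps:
$L{\left(p,J \right)} = -4 + p$ ($L{\left(p,J \right)} = p - 4 = -4 + p$)
$T = \frac{1}{3}$ ($T = \frac{1}{\left(-4 + 2\right) + 5} = \frac{1}{-2 + 5} = \frac{1}{3} \approx 0.33333$)
$8 \left(-12 + - 2 T 2\right) = 8 \left(-12 + \left(-2\right) \frac{1}{3} \cdot 2\right) = 8 \left(-12 - \frac{4}{3}\right) = 8 \left(- \frac{40}{3}\right) = - \frac{320}{3}$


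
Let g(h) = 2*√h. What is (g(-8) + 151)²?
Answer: 22769 + 1208*I*√2 ≈ 22769.0 + 1708.4*I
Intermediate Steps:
(g(-8) + 151)² = (2*√(-8) + 151)² = (2*(2*I*√2) + 151)² = (4*I*√2 + 151)² = (151 + 4*I*√2)²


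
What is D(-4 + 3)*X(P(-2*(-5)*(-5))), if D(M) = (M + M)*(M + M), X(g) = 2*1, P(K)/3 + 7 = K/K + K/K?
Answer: 8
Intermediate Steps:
P(K) = -15 (P(K) = -21 + 3*(K/K + K/K) = -21 + 3*(1 + 1) = -21 + 3*2 = -21 + 6 = -15)
X(g) = 2
D(M) = 4*M**2 (D(M) = (2*M)*(2*M) = 4*M**2)
D(-4 + 3)*X(P(-2*(-5)*(-5))) = (4*(-4 + 3)**2)*2 = (4*(-1)**2)*2 = (4*1)*2 = 4*2 = 8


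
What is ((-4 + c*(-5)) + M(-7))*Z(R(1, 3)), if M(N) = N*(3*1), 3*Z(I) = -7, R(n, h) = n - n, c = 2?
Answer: 245/3 ≈ 81.667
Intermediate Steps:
R(n, h) = 0
Z(I) = -7/3 (Z(I) = (⅓)*(-7) = -7/3)
M(N) = 3*N (M(N) = N*3 = 3*N)
((-4 + c*(-5)) + M(-7))*Z(R(1, 3)) = ((-4 + 2*(-5)) + 3*(-7))*(-7/3) = ((-4 - 10) - 21)*(-7/3) = (-14 - 21)*(-7/3) = -35*(-7/3) = 245/3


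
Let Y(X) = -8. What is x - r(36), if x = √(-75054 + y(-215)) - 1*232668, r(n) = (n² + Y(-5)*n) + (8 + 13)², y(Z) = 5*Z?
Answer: -234117 + I*√76129 ≈ -2.3412e+5 + 275.92*I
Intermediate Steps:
r(n) = 441 + n² - 8*n (r(n) = (n² - 8*n) + (8 + 13)² = (n² - 8*n) + 21² = (n² - 8*n) + 441 = 441 + n² - 8*n)
x = -232668 + I*√76129 (x = √(-75054 + 5*(-215)) - 1*232668 = √(-75054 - 1075) - 232668 = √(-76129) - 232668 = I*√76129 - 232668 = -232668 + I*√76129 ≈ -2.3267e+5 + 275.92*I)
x - r(36) = (-232668 + I*√76129) - (441 + 36² - 8*36) = (-232668 + I*√76129) - (441 + 1296 - 288) = (-232668 + I*√76129) - 1*1449 = (-232668 + I*√76129) - 1449 = -234117 + I*√76129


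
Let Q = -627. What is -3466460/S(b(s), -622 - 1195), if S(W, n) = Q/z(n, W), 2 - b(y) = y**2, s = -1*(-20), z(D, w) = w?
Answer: -1379651080/627 ≈ -2.2004e+6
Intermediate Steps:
s = 20
b(y) = 2 - y**2
S(W, n) = -627/W
-3466460/S(b(s), -622 - 1195) = -3466460/((-627/(2 - 1*20**2))) = -3466460/((-627/(2 - 1*400))) = -3466460/((-627/(2 - 400))) = -3466460/((-627/(-398))) = -3466460/((-627*(-1/398))) = -3466460/627/398 = -3466460*398/627 = -1379651080/627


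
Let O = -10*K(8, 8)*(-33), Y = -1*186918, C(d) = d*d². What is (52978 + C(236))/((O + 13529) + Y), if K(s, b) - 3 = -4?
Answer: -13197234/173719 ≈ -75.969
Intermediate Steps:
K(s, b) = -1 (K(s, b) = 3 - 4 = -1)
C(d) = d³
Y = -186918
O = -330 (O = -10*(-1)*(-33) = 10*(-33) = -330)
(52978 + C(236))/((O + 13529) + Y) = (52978 + 236³)/((-330 + 13529) - 186918) = (52978 + 13144256)/(13199 - 186918) = 13197234/(-173719) = 13197234*(-1/173719) = -13197234/173719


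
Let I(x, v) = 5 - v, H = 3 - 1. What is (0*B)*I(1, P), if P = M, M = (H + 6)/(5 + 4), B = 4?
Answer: 0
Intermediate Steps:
H = 2
M = 8/9 (M = (2 + 6)/(5 + 4) = 8/9 ≈ 0.88889)
P = 8/9 ≈ 0.88889
(0*B)*I(1, P) = (0*4)*(5 - 1*8/9) = 0*(5 - 8/9) = 0*(37/9) = 0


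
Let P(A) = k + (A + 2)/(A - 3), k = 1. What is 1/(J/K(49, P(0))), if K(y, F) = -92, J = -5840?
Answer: 23/1460 ≈ 0.015753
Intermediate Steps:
P(A) = 1 + (2 + A)/(-3 + A) (P(A) = 1 + (A + 2)/(A - 3) = 1 + (2 + A)/(-3 + A))
1/(J/K(49, P(0))) = 1/(-5840/(-92)) = 1/(-5840*(-1/92)) = 1/(1460/23) = 23/1460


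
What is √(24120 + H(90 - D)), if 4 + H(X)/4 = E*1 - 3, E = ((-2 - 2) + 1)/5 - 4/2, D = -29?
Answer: 2*√150510/5 ≈ 155.18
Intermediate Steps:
E = -13/5 (E = (-4 + 1)*(⅕) - 4*½ = -3*⅕ - 2 = -⅗ - 2 = -13/5 ≈ -2.6000)
H(X) = -192/5 (H(X) = -16 + 4*(-13/5*1 - 3) = -16 + 4*(-13/5 - 3) = -16 + 4*(-28/5) = -16 - 112/5 = -192/5)
√(24120 + H(90 - D)) = √(24120 - 192/5) = √(120408/5) = 2*√150510/5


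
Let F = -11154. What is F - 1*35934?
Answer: -47088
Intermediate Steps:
F - 1*35934 = -11154 - 1*35934 = -11154 - 35934 = -47088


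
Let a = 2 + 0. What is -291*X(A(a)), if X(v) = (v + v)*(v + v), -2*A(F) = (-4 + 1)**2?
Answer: -23571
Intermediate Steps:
a = 2
A(F) = -9/2 (A(F) = -(-4 + 1)**2/2 = -1/2*(-3)**2 = -1/2*9 = -9/2)
X(v) = 4*v**2 (X(v) = (2*v)*(2*v) = 4*v**2)
-291*X(A(a)) = -1164*(-9/2)**2 = -1164*81/4 = -291*81 = -23571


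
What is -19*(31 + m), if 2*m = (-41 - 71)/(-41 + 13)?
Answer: -627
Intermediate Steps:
m = 2 (m = ((-41 - 71)/(-41 + 13))/2 = (-112/(-28))/2 = (-112*(-1/28))/2 = (1/2)*4 = 2)
-19*(31 + m) = -19*(31 + 2) = -19*33 = -627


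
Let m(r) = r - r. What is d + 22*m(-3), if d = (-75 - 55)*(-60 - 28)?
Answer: 11440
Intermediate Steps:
d = 11440 (d = -130*(-88) = 11440)
m(r) = 0
d + 22*m(-3) = 11440 + 22*0 = 11440 + 0 = 11440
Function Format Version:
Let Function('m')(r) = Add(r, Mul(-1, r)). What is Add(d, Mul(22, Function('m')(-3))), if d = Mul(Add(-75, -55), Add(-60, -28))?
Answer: 11440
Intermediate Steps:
d = 11440 (d = Mul(-130, -88) = 11440)
Function('m')(r) = 0
Add(d, Mul(22, Function('m')(-3))) = Add(11440, Mul(22, 0)) = Add(11440, 0) = 11440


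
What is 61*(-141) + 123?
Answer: -8478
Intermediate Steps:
61*(-141) + 123 = -8601 + 123 = -8478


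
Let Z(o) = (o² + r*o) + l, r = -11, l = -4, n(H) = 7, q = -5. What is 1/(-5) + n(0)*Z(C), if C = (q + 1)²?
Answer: 2659/5 ≈ 531.80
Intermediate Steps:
C = 16 (C = (-5 + 1)² = (-4)² = 16)
Z(o) = -4 + o² - 11*o (Z(o) = (o² - 11*o) - 4 = -4 + o² - 11*o)
1/(-5) + n(0)*Z(C) = 1/(-5) + 7*(-4 + 16² - 11*16) = -⅕ + 7*(-4 + 256 - 176) = -⅕ + 7*76 = -⅕ + 532 = 2659/5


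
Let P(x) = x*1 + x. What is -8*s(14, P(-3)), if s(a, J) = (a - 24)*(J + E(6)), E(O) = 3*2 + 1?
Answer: 80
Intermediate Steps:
P(x) = 2*x (P(x) = x + x = 2*x)
E(O) = 7 (E(O) = 6 + 1 = 7)
s(a, J) = (-24 + a)*(7 + J) (s(a, J) = (a - 24)*(J + 7) = (-24 + a)*(7 + J))
-8*s(14, P(-3)) = -8*(-168 - 48*(-3) + 7*14 + (2*(-3))*14) = -8*(-168 - 24*(-6) + 98 - 6*14) = -8*(-168 + 144 + 98 - 84) = -8*(-10) = 80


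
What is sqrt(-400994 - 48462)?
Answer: 4*I*sqrt(28091) ≈ 670.42*I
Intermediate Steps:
sqrt(-400994 - 48462) = sqrt(-449456) = 4*I*sqrt(28091)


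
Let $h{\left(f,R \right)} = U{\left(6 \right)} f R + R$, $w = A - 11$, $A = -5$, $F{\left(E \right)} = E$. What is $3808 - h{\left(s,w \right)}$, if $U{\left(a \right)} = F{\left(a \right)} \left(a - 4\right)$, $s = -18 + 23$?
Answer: $4784$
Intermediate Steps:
$s = 5$
$U{\left(a \right)} = a \left(-4 + a\right)$ ($U{\left(a \right)} = a \left(a - 4\right) = a \left(-4 + a\right)$)
$w = -16$ ($w = -5 - 11 = -16$)
$h{\left(f,R \right)} = R + 12 R f$ ($h{\left(f,R \right)} = 6 \left(-4 + 6\right) f R + R = 6 \cdot 2 f R + R = 12 f R + R = 12 R f + R = R + 12 R f$)
$3808 - h{\left(s,w \right)} = 3808 - - 16 \left(1 + 12 \cdot 5\right) = 3808 - - 16 \left(1 + 60\right) = 3808 - \left(-16\right) 61 = 3808 - -976 = 3808 + 976 = 4784$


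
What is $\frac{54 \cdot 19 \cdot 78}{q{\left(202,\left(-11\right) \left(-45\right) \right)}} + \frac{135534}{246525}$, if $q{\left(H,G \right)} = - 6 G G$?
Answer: $\frac{14775836}{29829525} \approx 0.49534$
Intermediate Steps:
$q{\left(H,G \right)} = - 6 G^{2}$
$\frac{54 \cdot 19 \cdot 78}{q{\left(202,\left(-11\right) \left(-45\right) \right)}} + \frac{135534}{246525} = \frac{54 \cdot 19 \cdot 78}{\left(-6\right) \left(\left(-11\right) \left(-45\right)\right)^{2}} + \frac{135534}{246525} = \frac{1026 \cdot 78}{\left(-6\right) 495^{2}} + 135534 \cdot \frac{1}{246525} = \frac{80028}{\left(-6\right) 245025} + \frac{45178}{82175} = \frac{80028}{-1470150} + \frac{45178}{82175} = 80028 \left(- \frac{1}{1470150}\right) + \frac{45178}{82175} = - \frac{494}{9075} + \frac{45178}{82175} = \frac{14775836}{29829525}$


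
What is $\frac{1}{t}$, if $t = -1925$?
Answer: $- \frac{1}{1925} \approx -0.00051948$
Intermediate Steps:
$\frac{1}{t} = \frac{1}{-1925} = - \frac{1}{1925}$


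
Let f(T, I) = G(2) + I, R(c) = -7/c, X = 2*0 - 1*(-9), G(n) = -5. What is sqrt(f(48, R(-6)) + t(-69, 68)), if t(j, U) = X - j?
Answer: sqrt(2670)/6 ≈ 8.6120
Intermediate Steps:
X = 9 (X = 0 + 9 = 9)
t(j, U) = 9 - j
f(T, I) = -5 + I
sqrt(f(48, R(-6)) + t(-69, 68)) = sqrt((-5 - 7/(-6)) + (9 - 1*(-69))) = sqrt((-5 - 7*(-1/6)) + (9 + 69)) = sqrt((-5 + 7/6) + 78) = sqrt(-23/6 + 78) = sqrt(445/6) = sqrt(2670)/6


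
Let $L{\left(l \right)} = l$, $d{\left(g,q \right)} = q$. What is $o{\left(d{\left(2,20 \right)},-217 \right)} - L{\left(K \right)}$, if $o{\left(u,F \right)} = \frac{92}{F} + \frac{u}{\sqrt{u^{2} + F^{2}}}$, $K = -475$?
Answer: $\frac{102983}{217} + \frac{20 \sqrt{281}}{3653} \approx 474.67$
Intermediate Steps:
$o{\left(u,F \right)} = \frac{92}{F} + \frac{u}{\sqrt{F^{2} + u^{2}}}$
$o{\left(d{\left(2,20 \right)},-217 \right)} - L{\left(K \right)} = \left(\frac{92}{-217} + \frac{20}{\sqrt{\left(-217\right)^{2} + 20^{2}}}\right) - -475 = \left(92 \left(- \frac{1}{217}\right) + \frac{20}{\sqrt{47089 + 400}}\right) + 475 = \left(- \frac{92}{217} + \frac{20}{13 \sqrt{281}}\right) + 475 = \left(- \frac{92}{217} + 20 \frac{\sqrt{281}}{3653}\right) + 475 = \left(- \frac{92}{217} + \frac{20 \sqrt{281}}{3653}\right) + 475 = \frac{102983}{217} + \frac{20 \sqrt{281}}{3653}$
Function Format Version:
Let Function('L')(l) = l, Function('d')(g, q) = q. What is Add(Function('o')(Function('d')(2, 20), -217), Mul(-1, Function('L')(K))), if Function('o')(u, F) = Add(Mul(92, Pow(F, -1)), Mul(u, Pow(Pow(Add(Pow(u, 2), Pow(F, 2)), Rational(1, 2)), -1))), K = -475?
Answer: Add(Rational(102983, 217), Mul(Rational(20, 3653), Pow(281, Rational(1, 2)))) ≈ 474.67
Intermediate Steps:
Function('o')(u, F) = Add(Mul(92, Pow(F, -1)), Mul(u, Pow(Add(Pow(F, 2), Pow(u, 2)), Rational(-1, 2)))) (Function('o')(u, F) = Add(Mul(92, Pow(F, -1)), Mul(u, Pow(Pow(Add(Pow(F, 2), Pow(u, 2)), Rational(1, 2)), -1))) = Add(Mul(92, Pow(F, -1)), Mul(u, Pow(Add(Pow(F, 2), Pow(u, 2)), Rational(-1, 2)))))
Add(Function('o')(Function('d')(2, 20), -217), Mul(-1, Function('L')(K))) = Add(Add(Mul(92, Pow(-217, -1)), Mul(20, Pow(Add(Pow(-217, 2), Pow(20, 2)), Rational(-1, 2)))), Mul(-1, -475)) = Add(Add(Mul(92, Rational(-1, 217)), Mul(20, Pow(Add(47089, 400), Rational(-1, 2)))), 475) = Add(Add(Rational(-92, 217), Mul(20, Pow(47489, Rational(-1, 2)))), 475) = Add(Add(Rational(-92, 217), Mul(20, Mul(Rational(1, 3653), Pow(281, Rational(1, 2))))), 475) = Add(Add(Rational(-92, 217), Mul(Rational(20, 3653), Pow(281, Rational(1, 2)))), 475) = Add(Rational(102983, 217), Mul(Rational(20, 3653), Pow(281, Rational(1, 2))))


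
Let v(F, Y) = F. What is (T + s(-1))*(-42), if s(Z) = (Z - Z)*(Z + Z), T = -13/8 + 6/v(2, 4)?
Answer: -231/4 ≈ -57.750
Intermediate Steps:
T = 11/8 (T = -13/8 + 6/2 = -13*⅛ + 6*(½) = -13/8 + 3 = 11/8 ≈ 1.3750)
s(Z) = 0 (s(Z) = 0*(2*Z) = 0)
(T + s(-1))*(-42) = (11/8 + 0)*(-42) = (11/8)*(-42) = -231/4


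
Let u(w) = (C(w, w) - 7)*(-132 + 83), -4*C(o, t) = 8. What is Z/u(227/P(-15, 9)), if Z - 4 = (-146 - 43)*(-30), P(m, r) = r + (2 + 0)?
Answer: 5674/441 ≈ 12.866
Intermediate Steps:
P(m, r) = 2 + r (P(m, r) = r + 2 = 2 + r)
C(o, t) = -2 (C(o, t) = -¼*8 = -2)
Z = 5674 (Z = 4 + (-146 - 43)*(-30) = 4 - 189*(-30) = 4 + 5670 = 5674)
u(w) = 441 (u(w) = (-2 - 7)*(-132 + 83) = -9*(-49) = 441)
Z/u(227/P(-15, 9)) = 5674/441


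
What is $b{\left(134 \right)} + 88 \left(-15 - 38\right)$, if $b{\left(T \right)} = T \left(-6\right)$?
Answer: $-5468$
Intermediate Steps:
$b{\left(T \right)} = - 6 T$
$b{\left(134 \right)} + 88 \left(-15 - 38\right) = \left(-6\right) 134 + 88 \left(-15 - 38\right) = -804 + 88 \left(-53\right) = -804 - 4664 = -5468$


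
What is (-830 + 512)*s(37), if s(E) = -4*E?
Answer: 47064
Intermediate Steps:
(-830 + 512)*s(37) = (-830 + 512)*(-4*37) = -318*(-148) = 47064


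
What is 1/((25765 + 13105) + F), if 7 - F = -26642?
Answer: 1/65519 ≈ 1.5263e-5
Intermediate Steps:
F = 26649 (F = 7 - 1*(-26642) = 7 + 26642 = 26649)
1/((25765 + 13105) + F) = 1/((25765 + 13105) + 26649) = 1/(38870 + 26649) = 1/65519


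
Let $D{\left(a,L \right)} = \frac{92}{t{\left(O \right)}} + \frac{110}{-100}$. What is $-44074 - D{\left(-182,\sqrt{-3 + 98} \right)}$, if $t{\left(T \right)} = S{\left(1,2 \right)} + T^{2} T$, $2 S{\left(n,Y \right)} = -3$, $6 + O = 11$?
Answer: $- \frac{108861903}{2470} \approx -44074.0$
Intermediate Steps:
$O = 5$ ($O = -6 + 11 = 5$)
$S{\left(n,Y \right)} = - \frac{3}{2}$ ($S{\left(n,Y \right)} = \frac{1}{2} \left(-3\right) = - \frac{3}{2}$)
$t{\left(T \right)} = - \frac{3}{2} + T^{3}$ ($t{\left(T \right)} = - \frac{3}{2} + T^{2} T = - \frac{3}{2} + T^{3}$)
$D{\left(a,L \right)} = - \frac{877}{2470}$ ($D{\left(a,L \right)} = \frac{92}{- \frac{3}{2} + 5^{3}} + \frac{110}{-100} = \frac{92}{- \frac{3}{2} + 125} + 110 \left(- \frac{1}{100}\right) = \frac{92}{\frac{247}{2}} - \frac{11}{10} = 92 \cdot \frac{2}{247} - \frac{11}{10} = \frac{184}{247} - \frac{11}{10} = - \frac{877}{2470}$)
$-44074 - D{\left(-182,\sqrt{-3 + 98} \right)} = -44074 - - \frac{877}{2470} = -44074 + \frac{877}{2470} = - \frac{108861903}{2470}$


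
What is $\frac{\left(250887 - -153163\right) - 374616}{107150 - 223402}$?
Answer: $- \frac{14717}{58126} \approx -0.25319$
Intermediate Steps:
$\frac{\left(250887 - -153163\right) - 374616}{107150 - 223402} = \frac{\left(250887 + 153163\right) - 374616}{-116252} = \left(404050 - 374616\right) \left(- \frac{1}{116252}\right) = 29434 \left(- \frac{1}{116252}\right) = - \frac{14717}{58126}$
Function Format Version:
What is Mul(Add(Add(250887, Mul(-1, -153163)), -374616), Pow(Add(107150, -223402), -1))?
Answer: Rational(-14717, 58126) ≈ -0.25319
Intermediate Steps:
Mul(Add(Add(250887, Mul(-1, -153163)), -374616), Pow(Add(107150, -223402), -1)) = Mul(Add(Add(250887, 153163), -374616), Pow(-116252, -1)) = Mul(Add(404050, -374616), Rational(-1, 116252)) = Mul(29434, Rational(-1, 116252)) = Rational(-14717, 58126)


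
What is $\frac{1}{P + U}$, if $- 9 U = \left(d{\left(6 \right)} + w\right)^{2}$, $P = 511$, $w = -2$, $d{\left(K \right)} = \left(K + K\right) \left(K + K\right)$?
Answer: $- \frac{9}{15565} \approx -0.00057822$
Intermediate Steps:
$d{\left(K \right)} = 4 K^{2}$ ($d{\left(K \right)} = 2 K 2 K = 4 K^{2}$)
$U = - \frac{20164}{9}$ ($U = - \frac{\left(4 \cdot 6^{2} - 2\right)^{2}}{9} = - \frac{\left(4 \cdot 36 - 2\right)^{2}}{9} = - \frac{\left(144 - 2\right)^{2}}{9} = - \frac{142^{2}}{9} = \left(- \frac{1}{9}\right) 20164 = - \frac{20164}{9} \approx -2240.4$)
$\frac{1}{P + U} = \frac{1}{511 - \frac{20164}{9}} = \frac{1}{- \frac{15565}{9}} = - \frac{9}{15565}$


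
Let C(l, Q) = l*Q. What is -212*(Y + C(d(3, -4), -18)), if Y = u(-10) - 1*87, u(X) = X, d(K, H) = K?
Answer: 32012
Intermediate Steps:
C(l, Q) = Q*l
Y = -97 (Y = -10 - 1*87 = -10 - 87 = -97)
-212*(Y + C(d(3, -4), -18)) = -212*(-97 - 18*3) = -212*(-97 - 54) = -212*(-151) = 32012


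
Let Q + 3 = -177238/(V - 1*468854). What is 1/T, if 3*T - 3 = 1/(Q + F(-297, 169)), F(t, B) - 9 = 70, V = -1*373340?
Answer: 96275973/96697070 ≈ 0.99565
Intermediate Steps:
V = -373340
F(t, B) = 79 (F(t, B) = 9 + 70 = 79)
Q = -1174672/421097 (Q = -3 - 177238/(-373340 - 1*468854) = -3 - 177238/(-373340 - 468854) = -3 - 177238/(-842194) = -3 - 177238*(-1/842194) = -3 + 88619/421097 = -1174672/421097 ≈ -2.7896)
T = 96697070/96275973 (T = 1 + 1/(3*(-1174672/421097 + 79)) = 1 + 1/(3*(32091991/421097)) = 1 + (⅓)*(421097/32091991) = 1 + 421097/96275973 = 96697070/96275973 ≈ 1.0044)
1/T = 1/(96697070/96275973) = 96275973/96697070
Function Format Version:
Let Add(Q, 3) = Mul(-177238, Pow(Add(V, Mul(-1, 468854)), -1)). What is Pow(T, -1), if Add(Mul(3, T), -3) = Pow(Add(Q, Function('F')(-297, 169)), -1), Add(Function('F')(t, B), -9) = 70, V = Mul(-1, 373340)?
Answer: Rational(96275973, 96697070) ≈ 0.99565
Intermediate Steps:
V = -373340
Function('F')(t, B) = 79 (Function('F')(t, B) = Add(9, 70) = 79)
Q = Rational(-1174672, 421097) (Q = Add(-3, Mul(-177238, Pow(Add(-373340, Mul(-1, 468854)), -1))) = Add(-3, Mul(-177238, Pow(Add(-373340, -468854), -1))) = Add(-3, Mul(-177238, Pow(-842194, -1))) = Add(-3, Mul(-177238, Rational(-1, 842194))) = Add(-3, Rational(88619, 421097)) = Rational(-1174672, 421097) ≈ -2.7896)
T = Rational(96697070, 96275973) (T = Add(1, Mul(Rational(1, 3), Pow(Add(Rational(-1174672, 421097), 79), -1))) = Add(1, Mul(Rational(1, 3), Pow(Rational(32091991, 421097), -1))) = Add(1, Mul(Rational(1, 3), Rational(421097, 32091991))) = Add(1, Rational(421097, 96275973)) = Rational(96697070, 96275973) ≈ 1.0044)
Pow(T, -1) = Pow(Rational(96697070, 96275973), -1) = Rational(96275973, 96697070)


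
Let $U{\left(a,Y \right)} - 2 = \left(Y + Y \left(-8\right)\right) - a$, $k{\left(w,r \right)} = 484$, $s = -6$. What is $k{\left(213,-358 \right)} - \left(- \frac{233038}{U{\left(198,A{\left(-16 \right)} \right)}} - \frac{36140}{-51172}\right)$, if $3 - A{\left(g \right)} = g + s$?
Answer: $- \frac{687444867}{4746203} \approx -144.84$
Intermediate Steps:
$A{\left(g \right)} = 9 - g$ ($A{\left(g \right)} = 3 - \left(g - 6\right) = 3 - \left(-6 + g\right) = 9 - g$)
$U{\left(a,Y \right)} = 2 - a - 7 Y$ ($U{\left(a,Y \right)} = 2 - \left(a - Y - Y \left(-8\right)\right) = 2 + \left(\left(Y - 8 Y\right) - a\right) = 2 - \left(a + 7 Y\right) = 2 - a - 7 Y$)
$k{\left(213,-358 \right)} - \left(- \frac{233038}{U{\left(198,A{\left(-16 \right)} \right)}} - \frac{36140}{-51172}\right) = 484 - \left(- \frac{233038}{2 - 198 - 7 \left(9 - -16\right)} - \frac{36140}{-51172}\right) = 484 - \left(- \frac{233038}{2 - 198 - 7 \left(9 + 16\right)} - - \frac{9035}{12793}\right) = 484 - \left(- \frac{233038}{2 - 198 - 175} + \frac{9035}{12793}\right) = 484 - \left(- \frac{233038}{-371} + \frac{9035}{12793}\right) = 484 - \left(\left(-233038\right) \left(- \frac{1}{371}\right) + \frac{9035}{12793}\right) = 484 - \left(\frac{233038}{371} + \frac{9035}{12793}\right) = 484 - \frac{2984607119}{4746203} = - \frac{687444867}{4746203}$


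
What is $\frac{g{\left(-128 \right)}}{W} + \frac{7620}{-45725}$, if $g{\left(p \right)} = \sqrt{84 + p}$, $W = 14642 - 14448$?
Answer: $- \frac{1524}{9145} + \frac{i \sqrt{11}}{97} \approx -0.16665 + 0.034192 i$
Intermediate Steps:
$W = 194$
$\frac{g{\left(-128 \right)}}{W} + \frac{7620}{-45725} = \frac{\sqrt{84 - 128}}{194} + \frac{7620}{-45725} = \sqrt{-44} \cdot \frac{1}{194} + 7620 \left(- \frac{1}{45725}\right) = 2 i \sqrt{11} \cdot \frac{1}{194} - \frac{1524}{9145} = \frac{i \sqrt{11}}{97} - \frac{1524}{9145} = - \frac{1524}{9145} + \frac{i \sqrt{11}}{97}$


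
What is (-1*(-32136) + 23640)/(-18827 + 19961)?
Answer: 1328/27 ≈ 49.185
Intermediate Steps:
(-1*(-32136) + 23640)/(-18827 + 19961) = (32136 + 23640)/1134 = 55776*(1/1134) = 1328/27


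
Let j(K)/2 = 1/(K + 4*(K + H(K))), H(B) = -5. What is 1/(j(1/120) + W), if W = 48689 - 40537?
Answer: 479/3904760 ≈ 0.00012267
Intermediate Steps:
j(K) = 2/(-20 + 5*K) (j(K) = 2/(K + 4*(K - 5)) = 2/(K + 4*(-5 + K)) = 2/(K + (-20 + 4*K)) = 2/(-20 + 5*K))
W = 8152
1/(j(1/120) + W) = 1/(2/(5*(-4 + 1/120)) + 8152) = 1/(2/(5*(-479/120)) + 8152) = 1/((2/5)*(-120/479) + 8152) = 1/(-48/479 + 8152) = 1/(3904760/479) = 479/3904760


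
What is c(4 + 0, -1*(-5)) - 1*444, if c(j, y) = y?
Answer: -439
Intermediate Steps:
c(4 + 0, -1*(-5)) - 1*444 = -1*(-5) - 1*444 = 5 - 444 = -439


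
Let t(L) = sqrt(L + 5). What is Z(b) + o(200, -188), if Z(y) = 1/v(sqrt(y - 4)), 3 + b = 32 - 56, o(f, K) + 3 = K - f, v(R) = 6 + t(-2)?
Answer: -4299/11 - sqrt(3)/33 ≈ -390.87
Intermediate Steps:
t(L) = sqrt(5 + L)
v(R) = 6 + sqrt(3) (v(R) = 6 + sqrt(5 - 2) = 6 + sqrt(3))
o(f, K) = -3 + K - f (o(f, K) = -3 + (K - f) = -3 + K - f)
b = -27 (b = -3 + (32 - 56) = -3 - 24 = -27)
Z(y) = 1/(6 + sqrt(3))
Z(b) + o(200, -188) = (2/11 - sqrt(3)/33) + (-3 - 188 - 1*200) = (2/11 - sqrt(3)/33) + (-3 - 188 - 200) = (2/11 - sqrt(3)/33) - 391 = -4299/11 - sqrt(3)/33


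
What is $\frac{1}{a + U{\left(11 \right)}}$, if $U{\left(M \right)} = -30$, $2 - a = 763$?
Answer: $- \frac{1}{791} \approx -0.0012642$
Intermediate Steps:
$a = -761$ ($a = 2 - 763 = -761$)
$\frac{1}{a + U{\left(11 \right)}} = \frac{1}{-761 - 30} = \frac{1}{-791} = - \frac{1}{791}$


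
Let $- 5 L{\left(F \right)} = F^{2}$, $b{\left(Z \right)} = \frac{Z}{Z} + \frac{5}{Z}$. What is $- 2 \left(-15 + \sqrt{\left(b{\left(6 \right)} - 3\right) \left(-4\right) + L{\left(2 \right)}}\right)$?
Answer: $30 - \frac{2 \sqrt{870}}{15} \approx 26.067$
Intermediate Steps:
$b{\left(Z \right)} = 1 + \frac{5}{Z}$
$L{\left(F \right)} = - \frac{F^{2}}{5}$
$- 2 \left(-15 + \sqrt{\left(b{\left(6 \right)} - 3\right) \left(-4\right) + L{\left(2 \right)}}\right) = - 2 \left(-15 + \sqrt{\left(\frac{5 + 6}{6} - 3\right) \left(-4\right) - \frac{2^{2}}{5}}\right) = - 2 \left(-15 + \sqrt{\left(\frac{1}{6} \cdot 11 - 3\right) \left(-4\right) - \frac{4}{5}}\right) = - 2 \left(-15 + \sqrt{\left(\frac{11}{6} - 3\right) \left(-4\right) - \frac{4}{5}}\right) = - 2 \left(-15 + \sqrt{\left(- \frac{7}{6}\right) \left(-4\right) - \frac{4}{5}}\right) = - 2 \left(-15 + \sqrt{\frac{14}{3} - \frac{4}{5}}\right) = - 2 \left(-15 + \sqrt{\frac{58}{15}}\right) = - 2 \left(-15 + \frac{\sqrt{870}}{15}\right) = 30 - \frac{2 \sqrt{870}}{15}$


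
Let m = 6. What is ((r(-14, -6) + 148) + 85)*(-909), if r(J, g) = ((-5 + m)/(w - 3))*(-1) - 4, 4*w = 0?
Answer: -208464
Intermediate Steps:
w = 0 (w = (1/4)*0 = 0)
r(J, g) = -11/3 (r(J, g) = ((-5 + 6)/(0 - 3))*(-1) - 4 = (1/(-3))*(-1) - 4 = (1*(-1/3))*(-1) - 4 = -1/3*(-1) - 4 = 1/3 - 4 = -11/3)
((r(-14, -6) + 148) + 85)*(-909) = ((-11/3 + 148) + 85)*(-909) = (433/3 + 85)*(-909) = (688/3)*(-909) = -208464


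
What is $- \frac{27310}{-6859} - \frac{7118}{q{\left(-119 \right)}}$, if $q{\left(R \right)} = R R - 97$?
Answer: $\frac{167632739}{48232488} \approx 3.4755$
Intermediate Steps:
$q{\left(R \right)} = -97 + R^{2}$ ($q{\left(R \right)} = R^{2} - 97 = -97 + R^{2}$)
$- \frac{27310}{-6859} - \frac{7118}{q{\left(-119 \right)}} = - \frac{27310}{-6859} - \frac{7118}{-97 + \left(-119\right)^{2}} = \left(-27310\right) \left(- \frac{1}{6859}\right) - \frac{7118}{-97 + 14161} = \frac{27310}{6859} - \frac{7118}{14064} = \frac{27310}{6859} - \frac{3559}{7032} = \frac{167632739}{48232488}$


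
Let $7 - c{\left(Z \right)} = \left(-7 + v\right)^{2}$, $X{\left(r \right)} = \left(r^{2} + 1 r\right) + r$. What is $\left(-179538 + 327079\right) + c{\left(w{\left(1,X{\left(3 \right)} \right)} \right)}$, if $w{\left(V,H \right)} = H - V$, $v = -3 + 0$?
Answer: $147448$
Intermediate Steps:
$v = -3$
$X{\left(r \right)} = r^{2} + 2 r$ ($X{\left(r \right)} = \left(r^{2} + r\right) + r = \left(r + r^{2}\right) + r = r^{2} + 2 r$)
$c{\left(Z \right)} = -93$ ($c{\left(Z \right)} = 7 - \left(-7 - 3\right)^{2} = 7 - \left(-10\right)^{2} = 7 - 100 = -93$)
$\left(-179538 + 327079\right) + c{\left(w{\left(1,X{\left(3 \right)} \right)} \right)} = \left(-179538 + 327079\right) - 93 = 147541 - 93 = 147448$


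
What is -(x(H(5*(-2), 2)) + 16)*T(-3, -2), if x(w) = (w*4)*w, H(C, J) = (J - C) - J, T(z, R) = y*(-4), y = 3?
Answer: 4992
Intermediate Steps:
T(z, R) = -12 (T(z, R) = 3*(-4) = -12)
H(C, J) = -C
x(w) = 4*w² (x(w) = (4*w)*w = 4*w²)
-(x(H(5*(-2), 2)) + 16)*T(-3, -2) = -(4*(-5*(-2))² + 16)*(-12) = -(4*(-1*(-10))² + 16)*(-12) = -(4*10² + 16)*(-12) = -(4*100 + 16)*(-12) = -(400 + 16)*(-12) = -416*(-12) = -1*(-4992) = 4992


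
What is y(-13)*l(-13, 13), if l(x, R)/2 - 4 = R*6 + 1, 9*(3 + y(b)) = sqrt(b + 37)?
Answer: -498 + 332*sqrt(6)/9 ≈ -407.64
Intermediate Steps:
y(b) = -3 + sqrt(37 + b)/9 (y(b) = -3 + sqrt(b + 37)/9 = -3 + sqrt(37 + b)/9)
l(x, R) = 10 + 12*R (l(x, R) = 8 + 2*(R*6 + 1) = 8 + 2*(6*R + 1) = 8 + 2*(1 + 6*R) = 8 + (2 + 12*R) = 10 + 12*R)
y(-13)*l(-13, 13) = (-3 + sqrt(37 - 13)/9)*(10 + 12*13) = (-3 + sqrt(24)/9)*(10 + 156) = (-3 + (2*sqrt(6))/9)*166 = (-3 + 2*sqrt(6)/9)*166 = -498 + 332*sqrt(6)/9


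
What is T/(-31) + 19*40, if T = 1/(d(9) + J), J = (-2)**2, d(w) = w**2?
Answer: 2002599/2635 ≈ 760.00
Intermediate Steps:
J = 4
T = 1/85 (T = 1/(9**2 + 4) = 1/(81 + 4) = 1/85 ≈ 0.011765)
T/(-31) + 19*40 = (1/85)/(-31) + 19*40 = (1/85)*(-1/31) + 760 = -1/2635 + 760 = 2002599/2635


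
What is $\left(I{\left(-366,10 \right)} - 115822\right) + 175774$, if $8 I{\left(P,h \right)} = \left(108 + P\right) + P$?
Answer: $59874$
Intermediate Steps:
$I{\left(P,h \right)} = \frac{27}{2} + \frac{P}{4}$ ($I{\left(P,h \right)} = \frac{\left(108 + P\right) + P}{8} = \frac{108 + 2 P}{8} = \frac{27}{2} + \frac{P}{4}$)
$\left(I{\left(-366,10 \right)} - 115822\right) + 175774 = \left(\left(\frac{27}{2} + \frac{1}{4} \left(-366\right)\right) - 115822\right) + 175774 = \left(\left(\frac{27}{2} - \frac{183}{2}\right) - 115822\right) + 175774 = \left(-78 - 115822\right) + 175774 = -115900 + 175774 = 59874$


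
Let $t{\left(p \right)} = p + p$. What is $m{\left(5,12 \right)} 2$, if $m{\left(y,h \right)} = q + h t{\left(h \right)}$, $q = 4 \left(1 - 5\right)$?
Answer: $544$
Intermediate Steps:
$t{\left(p \right)} = 2 p$
$q = -16$ ($q = 4 \left(-4\right) = -16$)
$m{\left(y,h \right)} = -16 + 2 h^{2}$ ($m{\left(y,h \right)} = -16 + h 2 h = -16 + 2 h^{2}$)
$m{\left(5,12 \right)} 2 = \left(-16 + 2 \cdot 12^{2}\right) 2 = \left(-16 + 2 \cdot 144\right) 2 = \left(-16 + 288\right) 2 = 272 \cdot 2 = 544$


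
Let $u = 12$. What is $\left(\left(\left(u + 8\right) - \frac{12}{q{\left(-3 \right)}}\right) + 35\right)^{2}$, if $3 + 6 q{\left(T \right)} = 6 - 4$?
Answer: $16129$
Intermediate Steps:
$q{\left(T \right)} = - \frac{1}{6}$ ($q{\left(T \right)} = - \frac{1}{2} + \frac{6 - 4}{6} = - \frac{1}{2} + \frac{1}{6} \cdot 2 = - \frac{1}{2} + \frac{1}{3} = - \frac{1}{6}$)
$\left(\left(\left(u + 8\right) - \frac{12}{q{\left(-3 \right)}}\right) + 35\right)^{2} = \left(\left(\left(12 + 8\right) - \frac{12}{- \frac{1}{6}}\right) + 35\right)^{2} = \left(\left(20 - 12 \left(-6\right)\right) + 35\right)^{2} = \left(\left(20 - -72\right) + 35\right)^{2} = \left(\left(20 + 72\right) + 35\right)^{2} = \left(92 + 35\right)^{2} = 127^{2} = 16129$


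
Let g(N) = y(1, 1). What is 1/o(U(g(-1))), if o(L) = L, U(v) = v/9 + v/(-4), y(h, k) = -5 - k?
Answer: 6/5 ≈ 1.2000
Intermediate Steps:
g(N) = -6 (g(N) = -5 - 1*1 = -5 - 1 = -6)
U(v) = -5*v/36 (U(v) = v*(⅑) + v*(-¼) = v/9 - v/4 = -5*v/36)
1/o(U(g(-1))) = 1/(-5/36*(-6)) = 1/(⅚) = 6/5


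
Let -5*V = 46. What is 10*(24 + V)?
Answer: 148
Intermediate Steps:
V = -46/5 (V = -⅕*46 = -46/5 ≈ -9.2000)
10*(24 + V) = 10*(24 - 46/5) = 10*(74/5) = 148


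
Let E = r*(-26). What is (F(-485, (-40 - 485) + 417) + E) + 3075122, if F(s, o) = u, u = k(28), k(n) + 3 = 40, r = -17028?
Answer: 3517887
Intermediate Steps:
k(n) = 37 (k(n) = -3 + 40 = 37)
u = 37
F(s, o) = 37
E = 442728 (E = -17028*(-26) = 442728)
(F(-485, (-40 - 485) + 417) + E) + 3075122 = (37 + 442728) + 3075122 = 442765 + 3075122 = 3517887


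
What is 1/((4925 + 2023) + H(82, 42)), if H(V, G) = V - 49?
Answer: 1/6981 ≈ 0.00014325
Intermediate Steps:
H(V, G) = -49 + V
1/((4925 + 2023) + H(82, 42)) = 1/((4925 + 2023) + (-49 + 82)) = 1/(6948 + 33) = 1/6981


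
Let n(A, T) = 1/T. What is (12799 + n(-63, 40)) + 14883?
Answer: 1107281/40 ≈ 27682.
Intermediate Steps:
(12799 + n(-63, 40)) + 14883 = (12799 + 1/40) + 14883 = 511961/40 + 14883 = 1107281/40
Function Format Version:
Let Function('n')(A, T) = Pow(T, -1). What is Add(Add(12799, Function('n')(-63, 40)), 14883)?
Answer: Rational(1107281, 40) ≈ 27682.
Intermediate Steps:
Add(Add(12799, Function('n')(-63, 40)), 14883) = Add(Add(12799, Pow(40, -1)), 14883) = Add(Add(12799, Rational(1, 40)), 14883) = Add(Rational(511961, 40), 14883) = Rational(1107281, 40)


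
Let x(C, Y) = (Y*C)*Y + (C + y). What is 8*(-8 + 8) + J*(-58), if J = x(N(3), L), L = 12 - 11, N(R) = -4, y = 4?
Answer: 232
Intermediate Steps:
L = 1
x(C, Y) = 4 + C + C*Y**2 (x(C, Y) = (Y*C)*Y + (C + 4) = (C*Y)*Y + (4 + C) = C*Y**2 + (4 + C) = 4 + C + C*Y**2)
J = -4 (J = 4 - 4 - 4*1**2 = 4 - 4 - 4*1 = 4 - 4 - 4 = -4)
8*(-8 + 8) + J*(-58) = 8*(-8 + 8) - 4*(-58) = 8*0 + 232 = 0 + 232 = 232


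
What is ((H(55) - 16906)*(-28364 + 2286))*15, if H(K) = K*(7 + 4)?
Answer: 6376462170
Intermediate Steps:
H(K) = 11*K (H(K) = K*11 = 11*K)
((H(55) - 16906)*(-28364 + 2286))*15 = ((11*55 - 16906)*(-28364 + 2286))*15 = ((605 - 16906)*(-26078))*15 = -16301*(-26078)*15 = 425097478*15 = 6376462170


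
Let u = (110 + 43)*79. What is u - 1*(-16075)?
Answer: 28162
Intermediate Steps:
u = 12087 (u = 153*79 = 12087)
u - 1*(-16075) = 12087 - 1*(-16075) = 12087 + 16075 = 28162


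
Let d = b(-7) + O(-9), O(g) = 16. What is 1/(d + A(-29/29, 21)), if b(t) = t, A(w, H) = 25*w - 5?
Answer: -1/21 ≈ -0.047619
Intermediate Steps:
A(w, H) = -5 + 25*w
d = 9 (d = -7 + 16 = 9)
1/(d + A(-29/29, 21)) = 1/(9 + (-5 + 25*(-29/29))) = 1/(9 + (-5 + 25*(-29*1/29))) = 1/(9 + (-5 + 25*(-1))) = 1/(9 + (-5 - 25)) = 1/(9 - 30) = 1/(-21) = -1/21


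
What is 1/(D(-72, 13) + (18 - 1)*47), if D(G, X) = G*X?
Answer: -1/137 ≈ -0.0072993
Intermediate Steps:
1/(D(-72, 13) + (18 - 1)*47) = 1/(-72*13 + (18 - 1)*47) = 1/(-936 + 17*47) = 1/(-936 + 799) = 1/(-137) = -1/137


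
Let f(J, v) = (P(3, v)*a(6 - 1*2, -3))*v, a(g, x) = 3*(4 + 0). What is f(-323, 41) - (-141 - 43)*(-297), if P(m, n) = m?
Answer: -53172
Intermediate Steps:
a(g, x) = 12 (a(g, x) = 3*4 = 12)
f(J, v) = 36*v (f(J, v) = (3*12)*v = 36*v)
f(-323, 41) - (-141 - 43)*(-297) = 36*41 - (-141 - 43)*(-297) = 1476 - (-184)*(-297) = 1476 - 1*54648 = 1476 - 54648 = -53172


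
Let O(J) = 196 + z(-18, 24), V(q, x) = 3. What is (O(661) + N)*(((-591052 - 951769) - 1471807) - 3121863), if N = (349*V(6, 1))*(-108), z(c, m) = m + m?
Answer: 692392552512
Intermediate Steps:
z(c, m) = 2*m
N = -113076 (N = (349*3)*(-108) = 1047*(-108) = -113076)
O(J) = 244 (O(J) = 196 + 2*24 = 196 + 48 = 244)
(O(661) + N)*(((-591052 - 951769) - 1471807) - 3121863) = (244 - 113076)*(((-591052 - 951769) - 1471807) - 3121863) = -112832*((-1542821 - 1471807) - 3121863) = -112832*(-3014628 - 3121863) = -112832*(-6136491) = 692392552512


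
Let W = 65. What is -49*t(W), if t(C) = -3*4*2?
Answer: 1176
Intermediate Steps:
t(C) = -24 (t(C) = -12*2 = -24)
-49*t(W) = -49*(-24) = 1176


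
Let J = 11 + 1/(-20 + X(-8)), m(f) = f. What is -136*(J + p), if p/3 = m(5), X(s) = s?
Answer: -24718/7 ≈ -3531.1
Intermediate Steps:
p = 15 (p = 3*5 = 15)
J = 307/28 (J = 11 + 1/(-20 - 8) = 11 + 1/(-28) = 11 - 1/28 = 307/28 ≈ 10.964)
-136*(J + p) = -136*(307/28 + 15) = -136*727/28 = -24718/7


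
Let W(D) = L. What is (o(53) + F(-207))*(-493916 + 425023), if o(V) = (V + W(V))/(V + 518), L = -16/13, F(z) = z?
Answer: 105811931984/7423 ≈ 1.4255e+7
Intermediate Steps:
L = -16/13 (L = -16*1/13 = -16/13 ≈ -1.2308)
W(D) = -16/13
o(V) = (-16/13 + V)/(518 + V) (o(V) = (V - 16/13)/(V + 518) = (-16/13 + V)/(518 + V))
(o(53) + F(-207))*(-493916 + 425023) = ((-16/13 + 53)/(518 + 53) - 207)*(-493916 + 425023) = ((673/13)/571 - 207)*(-68893) = ((1/571)*(673/13) - 207)*(-68893) = (673/7423 - 207)*(-68893) = -1535888/7423*(-68893) = 105811931984/7423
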